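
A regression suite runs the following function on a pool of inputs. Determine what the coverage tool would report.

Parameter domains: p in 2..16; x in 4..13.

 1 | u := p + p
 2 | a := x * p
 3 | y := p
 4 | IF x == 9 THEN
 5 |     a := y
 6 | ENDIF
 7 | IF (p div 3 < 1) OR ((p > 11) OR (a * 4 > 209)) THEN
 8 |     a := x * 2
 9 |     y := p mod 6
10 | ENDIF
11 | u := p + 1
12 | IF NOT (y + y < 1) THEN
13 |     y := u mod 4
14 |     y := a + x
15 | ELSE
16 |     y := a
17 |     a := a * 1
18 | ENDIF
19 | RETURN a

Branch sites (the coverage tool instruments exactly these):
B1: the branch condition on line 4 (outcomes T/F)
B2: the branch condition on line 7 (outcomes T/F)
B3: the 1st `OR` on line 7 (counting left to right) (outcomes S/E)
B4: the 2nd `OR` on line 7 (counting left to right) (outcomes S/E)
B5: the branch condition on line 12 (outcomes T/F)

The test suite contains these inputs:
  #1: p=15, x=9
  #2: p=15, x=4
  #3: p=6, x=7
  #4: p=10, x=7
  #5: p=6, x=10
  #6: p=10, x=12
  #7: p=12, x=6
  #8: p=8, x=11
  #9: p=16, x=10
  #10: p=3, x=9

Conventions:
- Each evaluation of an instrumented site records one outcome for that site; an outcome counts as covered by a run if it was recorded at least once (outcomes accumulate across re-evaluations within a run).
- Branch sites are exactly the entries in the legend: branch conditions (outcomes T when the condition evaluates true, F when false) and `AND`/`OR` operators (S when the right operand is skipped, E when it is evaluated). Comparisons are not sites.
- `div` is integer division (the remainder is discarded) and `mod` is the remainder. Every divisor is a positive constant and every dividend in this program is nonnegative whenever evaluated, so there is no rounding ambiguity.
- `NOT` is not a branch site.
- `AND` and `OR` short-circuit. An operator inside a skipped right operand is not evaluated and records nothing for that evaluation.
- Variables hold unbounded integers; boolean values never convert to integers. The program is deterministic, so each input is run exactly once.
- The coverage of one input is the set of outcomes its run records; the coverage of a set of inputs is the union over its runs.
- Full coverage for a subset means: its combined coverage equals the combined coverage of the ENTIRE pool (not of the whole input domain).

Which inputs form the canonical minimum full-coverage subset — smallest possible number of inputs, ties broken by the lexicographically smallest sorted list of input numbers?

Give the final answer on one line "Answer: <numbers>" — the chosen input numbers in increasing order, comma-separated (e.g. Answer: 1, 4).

test 1 (p=15, x=9) fires B1->T, B3->E, B4->S, B2->T, B5->T; hits B1=T, B2=T, B3=E, B4=S, B5=T
test 2 (p=15, x=4) fires B1->F, B3->E, B4->S, B2->T, B5->T; hits B1=F, B2=T, B3=E, B4=S, B5=T
test 3 (p=6, x=7) fires B1->F, B3->E, B4->E, B2->F, B5->T; hits B1=F, B2=F, B3=E, B4=E, B5=T
test 4 (p=10, x=7) fires B1->F, B3->E, B4->E, B2->T, B5->T; hits B1=F, B2=T, B3=E, B4=E, B5=T
test 5 (p=6, x=10) fires B1->F, B3->E, B4->E, B2->T, B5->F; hits B1=F, B2=T, B3=E, B4=E, B5=F
test 6 (p=10, x=12) fires B1->F, B3->E, B4->E, B2->T, B5->T; hits B1=F, B2=T, B3=E, B4=E, B5=T
test 7 (p=12, x=6) fires B1->F, B3->E, B4->S, B2->T, B5->F; hits B1=F, B2=T, B3=E, B4=S, B5=F
test 8 (p=8, x=11) fires B1->F, B3->E, B4->E, B2->T, B5->T; hits B1=F, B2=T, B3=E, B4=E, B5=T
test 9 (p=16, x=10) fires B1->F, B3->E, B4->S, B2->T, B5->T; hits B1=F, B2=T, B3=E, B4=S, B5=T
test 10 (p=3, x=9) fires B1->T, B3->E, B4->E, B2->F, B5->T; hits B1=T, B2=F, B3=E, B4=E, B5=T
together the pool reaches 9 outcomes: B1=T, B1=F, B2=T, B2=F, B3=E, B4=S, B4=E, B5=T, B5=F
size 1 is not enough: best union over all size-1 subsets is 5/9
inputs {7, 10} (size 2) cover everything; no size-2 subset with a lexicographically smaller index list covers all 9

Answer: 7, 10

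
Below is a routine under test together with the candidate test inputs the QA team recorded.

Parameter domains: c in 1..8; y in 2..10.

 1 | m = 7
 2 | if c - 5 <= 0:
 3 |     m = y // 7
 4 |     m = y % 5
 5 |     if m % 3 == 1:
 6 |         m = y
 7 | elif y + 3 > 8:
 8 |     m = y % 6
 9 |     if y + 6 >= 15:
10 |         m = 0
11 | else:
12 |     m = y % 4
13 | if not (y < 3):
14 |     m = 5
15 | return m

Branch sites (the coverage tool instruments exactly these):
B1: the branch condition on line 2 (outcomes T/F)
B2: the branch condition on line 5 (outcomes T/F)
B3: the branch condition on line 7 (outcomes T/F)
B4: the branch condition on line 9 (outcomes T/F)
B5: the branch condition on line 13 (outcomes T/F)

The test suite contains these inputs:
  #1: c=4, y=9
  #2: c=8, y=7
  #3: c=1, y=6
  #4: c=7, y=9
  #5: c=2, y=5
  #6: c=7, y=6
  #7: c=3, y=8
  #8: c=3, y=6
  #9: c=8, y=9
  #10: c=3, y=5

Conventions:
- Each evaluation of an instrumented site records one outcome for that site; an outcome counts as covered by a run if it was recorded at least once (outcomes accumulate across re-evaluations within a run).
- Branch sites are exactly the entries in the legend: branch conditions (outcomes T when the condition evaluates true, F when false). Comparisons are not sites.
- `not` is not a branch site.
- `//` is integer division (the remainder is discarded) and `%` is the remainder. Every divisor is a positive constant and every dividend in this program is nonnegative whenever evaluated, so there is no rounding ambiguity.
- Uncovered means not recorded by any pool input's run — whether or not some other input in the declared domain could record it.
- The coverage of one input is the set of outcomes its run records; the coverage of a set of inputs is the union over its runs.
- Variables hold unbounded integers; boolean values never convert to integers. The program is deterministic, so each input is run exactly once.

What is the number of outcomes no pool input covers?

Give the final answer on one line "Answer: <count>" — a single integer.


input #1, c=4, y=9: events B1->T, B2->T, B5->T; outcomes B1=T, B2=T, B5=T
input #2, c=8, y=7: events B1->F, B3->T, B4->F, B5->T; outcomes B1=F, B3=T, B4=F, B5=T
input #3, c=1, y=6: events B1->T, B2->T, B5->T; outcomes B1=T, B2=T, B5=T
input #4, c=7, y=9: events B1->F, B3->T, B4->T, B5->T; outcomes B1=F, B3=T, B4=T, B5=T
input #5, c=2, y=5: events B1->T, B2->F, B5->T; outcomes B1=T, B2=F, B5=T
input #6, c=7, y=6: events B1->F, B3->T, B4->F, B5->T; outcomes B1=F, B3=T, B4=F, B5=T
input #7, c=3, y=8: events B1->T, B2->F, B5->T; outcomes B1=T, B2=F, B5=T
input #8, c=3, y=6: events B1->T, B2->T, B5->T; outcomes B1=T, B2=T, B5=T
input #9, c=8, y=9: events B1->F, B3->T, B4->T, B5->T; outcomes B1=F, B3=T, B4=T, B5=T
input #10, c=3, y=5: events B1->T, B2->F, B5->T; outcomes B1=T, B2=F, B5=T
union over the pool: B1=T, B1=F, B2=T, B2=F, B3=T, B4=T, B4=F, B5=T
uncovered (2 of 10): B3=F, B5=F
Answer: 2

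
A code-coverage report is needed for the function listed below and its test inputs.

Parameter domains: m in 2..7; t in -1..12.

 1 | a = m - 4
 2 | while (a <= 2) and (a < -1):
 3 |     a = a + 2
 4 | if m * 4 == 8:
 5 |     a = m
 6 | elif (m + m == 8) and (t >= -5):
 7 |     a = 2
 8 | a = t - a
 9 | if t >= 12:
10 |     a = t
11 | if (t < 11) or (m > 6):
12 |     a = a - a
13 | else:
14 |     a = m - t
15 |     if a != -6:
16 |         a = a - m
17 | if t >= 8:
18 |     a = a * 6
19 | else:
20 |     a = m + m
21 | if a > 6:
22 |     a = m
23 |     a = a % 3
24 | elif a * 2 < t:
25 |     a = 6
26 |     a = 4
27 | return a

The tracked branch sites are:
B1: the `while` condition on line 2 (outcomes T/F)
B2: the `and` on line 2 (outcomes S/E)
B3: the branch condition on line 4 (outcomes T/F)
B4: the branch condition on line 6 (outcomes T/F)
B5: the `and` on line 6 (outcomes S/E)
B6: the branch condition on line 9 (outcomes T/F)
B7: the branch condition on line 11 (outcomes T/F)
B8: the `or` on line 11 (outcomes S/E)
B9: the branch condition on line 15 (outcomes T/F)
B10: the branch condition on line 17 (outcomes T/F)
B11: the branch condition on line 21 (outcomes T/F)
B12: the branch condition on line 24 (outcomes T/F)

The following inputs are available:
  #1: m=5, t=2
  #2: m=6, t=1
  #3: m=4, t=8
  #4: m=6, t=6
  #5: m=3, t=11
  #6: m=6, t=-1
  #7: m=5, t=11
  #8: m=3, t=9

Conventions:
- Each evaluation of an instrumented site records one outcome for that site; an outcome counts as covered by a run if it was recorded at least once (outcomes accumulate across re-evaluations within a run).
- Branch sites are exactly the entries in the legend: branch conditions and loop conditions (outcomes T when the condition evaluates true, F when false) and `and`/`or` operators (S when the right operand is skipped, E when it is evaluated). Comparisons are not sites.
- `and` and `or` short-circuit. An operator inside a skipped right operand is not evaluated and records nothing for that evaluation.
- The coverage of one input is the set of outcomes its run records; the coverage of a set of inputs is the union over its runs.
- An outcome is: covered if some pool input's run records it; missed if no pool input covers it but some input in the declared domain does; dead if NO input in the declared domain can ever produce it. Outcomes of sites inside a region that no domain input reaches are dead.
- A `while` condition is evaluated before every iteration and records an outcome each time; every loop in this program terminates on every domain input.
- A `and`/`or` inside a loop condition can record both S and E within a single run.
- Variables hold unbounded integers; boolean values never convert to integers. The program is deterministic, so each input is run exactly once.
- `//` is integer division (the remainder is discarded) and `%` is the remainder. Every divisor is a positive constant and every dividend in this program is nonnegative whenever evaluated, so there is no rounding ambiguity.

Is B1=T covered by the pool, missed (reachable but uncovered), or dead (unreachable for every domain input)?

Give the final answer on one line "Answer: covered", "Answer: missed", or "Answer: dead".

no pool input records B1=T
but domain input (m=2, t=-1) does record it -> reachable, so missed

Answer: missed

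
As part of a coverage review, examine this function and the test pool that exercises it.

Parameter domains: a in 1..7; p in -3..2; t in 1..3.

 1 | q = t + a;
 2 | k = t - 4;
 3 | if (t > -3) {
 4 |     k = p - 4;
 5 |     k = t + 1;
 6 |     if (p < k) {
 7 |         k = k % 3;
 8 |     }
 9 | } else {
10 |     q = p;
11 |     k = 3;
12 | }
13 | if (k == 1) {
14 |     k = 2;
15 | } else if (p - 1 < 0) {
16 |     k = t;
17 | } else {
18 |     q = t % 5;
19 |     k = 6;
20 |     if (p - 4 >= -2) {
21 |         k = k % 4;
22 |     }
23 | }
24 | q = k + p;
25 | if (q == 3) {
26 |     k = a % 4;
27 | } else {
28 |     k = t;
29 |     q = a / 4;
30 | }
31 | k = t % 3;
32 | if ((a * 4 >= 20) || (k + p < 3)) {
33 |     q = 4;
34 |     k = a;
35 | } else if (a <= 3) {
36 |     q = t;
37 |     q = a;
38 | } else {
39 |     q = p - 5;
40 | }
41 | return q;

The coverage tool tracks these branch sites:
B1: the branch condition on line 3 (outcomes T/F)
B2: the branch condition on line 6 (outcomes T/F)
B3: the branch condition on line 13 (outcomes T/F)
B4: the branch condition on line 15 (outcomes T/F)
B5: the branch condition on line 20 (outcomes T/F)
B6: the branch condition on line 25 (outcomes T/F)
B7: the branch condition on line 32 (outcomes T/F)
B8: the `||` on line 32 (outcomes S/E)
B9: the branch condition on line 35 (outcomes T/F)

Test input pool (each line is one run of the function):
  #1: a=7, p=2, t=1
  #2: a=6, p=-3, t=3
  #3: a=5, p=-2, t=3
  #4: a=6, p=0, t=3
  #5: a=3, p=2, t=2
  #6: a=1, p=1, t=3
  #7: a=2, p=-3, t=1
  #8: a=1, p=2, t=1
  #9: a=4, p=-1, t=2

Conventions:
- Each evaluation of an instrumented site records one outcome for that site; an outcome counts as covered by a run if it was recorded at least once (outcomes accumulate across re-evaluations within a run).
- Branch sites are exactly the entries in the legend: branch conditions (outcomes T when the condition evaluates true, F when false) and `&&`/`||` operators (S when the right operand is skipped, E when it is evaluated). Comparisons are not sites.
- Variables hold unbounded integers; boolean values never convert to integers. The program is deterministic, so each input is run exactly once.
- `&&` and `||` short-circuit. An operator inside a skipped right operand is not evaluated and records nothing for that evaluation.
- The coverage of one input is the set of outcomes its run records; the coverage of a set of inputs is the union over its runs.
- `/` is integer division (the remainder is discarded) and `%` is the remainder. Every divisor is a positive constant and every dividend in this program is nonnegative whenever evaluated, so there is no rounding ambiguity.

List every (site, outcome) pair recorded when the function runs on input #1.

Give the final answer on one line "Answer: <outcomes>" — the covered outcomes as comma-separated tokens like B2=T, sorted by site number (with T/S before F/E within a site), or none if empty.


Tracing the run of input #1 (a=7, p=2, t=1):
  B1->T, B2->F, B3->F, B4->F, B5->T, B6->F, B8->S, B7->T
distinct outcomes covered: B1=T, B2=F, B3=F, B4=F, B5=T, B6=F, B7=T, B8=S
Answer: B1=T, B2=F, B3=F, B4=F, B5=T, B6=F, B7=T, B8=S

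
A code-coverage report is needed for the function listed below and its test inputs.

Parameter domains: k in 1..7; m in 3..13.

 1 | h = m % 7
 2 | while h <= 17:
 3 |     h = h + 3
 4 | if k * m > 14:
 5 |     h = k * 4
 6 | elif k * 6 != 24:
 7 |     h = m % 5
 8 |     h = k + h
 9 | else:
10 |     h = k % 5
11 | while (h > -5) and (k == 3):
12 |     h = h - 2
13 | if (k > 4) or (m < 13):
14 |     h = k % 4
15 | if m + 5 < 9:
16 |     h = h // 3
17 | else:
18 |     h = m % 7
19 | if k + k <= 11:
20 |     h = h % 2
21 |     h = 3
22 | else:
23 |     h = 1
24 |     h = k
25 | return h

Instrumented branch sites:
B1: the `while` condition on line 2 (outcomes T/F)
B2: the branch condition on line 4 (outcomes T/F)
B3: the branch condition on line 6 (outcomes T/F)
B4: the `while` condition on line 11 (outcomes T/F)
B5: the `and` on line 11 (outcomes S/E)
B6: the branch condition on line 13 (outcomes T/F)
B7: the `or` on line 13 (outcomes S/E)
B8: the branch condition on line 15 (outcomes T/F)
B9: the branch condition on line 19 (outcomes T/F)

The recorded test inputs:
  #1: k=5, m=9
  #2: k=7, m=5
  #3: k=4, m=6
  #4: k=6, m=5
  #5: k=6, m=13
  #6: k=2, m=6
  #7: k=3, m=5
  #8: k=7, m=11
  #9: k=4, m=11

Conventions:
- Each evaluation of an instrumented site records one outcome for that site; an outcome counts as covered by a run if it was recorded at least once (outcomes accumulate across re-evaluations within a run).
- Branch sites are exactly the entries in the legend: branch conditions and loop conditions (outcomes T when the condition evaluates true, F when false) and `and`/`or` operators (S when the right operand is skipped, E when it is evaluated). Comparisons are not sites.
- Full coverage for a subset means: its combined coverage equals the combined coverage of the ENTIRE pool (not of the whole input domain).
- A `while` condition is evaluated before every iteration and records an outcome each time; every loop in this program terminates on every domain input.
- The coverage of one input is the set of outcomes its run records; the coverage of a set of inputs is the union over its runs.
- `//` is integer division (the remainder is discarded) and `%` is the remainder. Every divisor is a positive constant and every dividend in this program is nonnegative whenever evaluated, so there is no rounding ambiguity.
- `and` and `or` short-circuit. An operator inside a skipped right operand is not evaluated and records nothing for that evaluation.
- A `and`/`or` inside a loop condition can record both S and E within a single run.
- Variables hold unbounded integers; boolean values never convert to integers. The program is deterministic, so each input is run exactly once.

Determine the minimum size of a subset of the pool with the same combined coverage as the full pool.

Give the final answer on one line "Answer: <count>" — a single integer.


test 1 (k=5, m=9) hits B1=T, B1=F, B2=T, B4=F, B5=E, B6=T, B7=S, B8=F, B9=T
test 2 (k=7, m=5) hits B1=T, B1=F, B2=T, B4=F, B5=E, B6=T, B7=S, B8=F, B9=F
test 3 (k=4, m=6) hits B1=T, B1=F, B2=T, B4=F, B5=E, B6=T, B7=E, B8=F, B9=T
test 4 (k=6, m=5) hits B1=T, B1=F, B2=T, B4=F, B5=E, B6=T, B7=S, B8=F, B9=F
test 5 (k=6, m=13) hits B1=T, B1=F, B2=T, B4=F, B5=E, B6=T, B7=S, B8=F, B9=F
test 6 (k=2, m=6) hits B1=T, B1=F, B2=F, B3=T, B4=F, B5=E, B6=T, B7=E, B8=F, B9=T
test 7 (k=3, m=5) hits B1=T, B1=F, B2=T, B4=T, B4=F, B5=S, B5=E, B6=T, B7=E, B8=F, B9=T
test 8 (k=7, m=11) hits B1=T, B1=F, B2=T, B4=F, B5=E, B6=T, B7=S, B8=F, B9=F
test 9 (k=4, m=11) hits B1=T, B1=F, B2=T, B4=F, B5=E, B6=T, B7=E, B8=F, B9=T
union over all inputs: B1=T, B1=F, B2=T, B2=F, B3=T, B4=T, B4=F, B5=S, B5=E, B6=T, B7=S, B7=E, B8=F, B9=T, B9=F (15 outcomes)
checked all size-1 subsets: none covers 15 outcomes (max 11/15)
checked all size-2 subsets: none covers 15 outcomes (max 13/15)
size 3: inputs {2, 6, 7} cover all 15 outcomes, and no lexicographically smaller subset of this size does
Answer: 3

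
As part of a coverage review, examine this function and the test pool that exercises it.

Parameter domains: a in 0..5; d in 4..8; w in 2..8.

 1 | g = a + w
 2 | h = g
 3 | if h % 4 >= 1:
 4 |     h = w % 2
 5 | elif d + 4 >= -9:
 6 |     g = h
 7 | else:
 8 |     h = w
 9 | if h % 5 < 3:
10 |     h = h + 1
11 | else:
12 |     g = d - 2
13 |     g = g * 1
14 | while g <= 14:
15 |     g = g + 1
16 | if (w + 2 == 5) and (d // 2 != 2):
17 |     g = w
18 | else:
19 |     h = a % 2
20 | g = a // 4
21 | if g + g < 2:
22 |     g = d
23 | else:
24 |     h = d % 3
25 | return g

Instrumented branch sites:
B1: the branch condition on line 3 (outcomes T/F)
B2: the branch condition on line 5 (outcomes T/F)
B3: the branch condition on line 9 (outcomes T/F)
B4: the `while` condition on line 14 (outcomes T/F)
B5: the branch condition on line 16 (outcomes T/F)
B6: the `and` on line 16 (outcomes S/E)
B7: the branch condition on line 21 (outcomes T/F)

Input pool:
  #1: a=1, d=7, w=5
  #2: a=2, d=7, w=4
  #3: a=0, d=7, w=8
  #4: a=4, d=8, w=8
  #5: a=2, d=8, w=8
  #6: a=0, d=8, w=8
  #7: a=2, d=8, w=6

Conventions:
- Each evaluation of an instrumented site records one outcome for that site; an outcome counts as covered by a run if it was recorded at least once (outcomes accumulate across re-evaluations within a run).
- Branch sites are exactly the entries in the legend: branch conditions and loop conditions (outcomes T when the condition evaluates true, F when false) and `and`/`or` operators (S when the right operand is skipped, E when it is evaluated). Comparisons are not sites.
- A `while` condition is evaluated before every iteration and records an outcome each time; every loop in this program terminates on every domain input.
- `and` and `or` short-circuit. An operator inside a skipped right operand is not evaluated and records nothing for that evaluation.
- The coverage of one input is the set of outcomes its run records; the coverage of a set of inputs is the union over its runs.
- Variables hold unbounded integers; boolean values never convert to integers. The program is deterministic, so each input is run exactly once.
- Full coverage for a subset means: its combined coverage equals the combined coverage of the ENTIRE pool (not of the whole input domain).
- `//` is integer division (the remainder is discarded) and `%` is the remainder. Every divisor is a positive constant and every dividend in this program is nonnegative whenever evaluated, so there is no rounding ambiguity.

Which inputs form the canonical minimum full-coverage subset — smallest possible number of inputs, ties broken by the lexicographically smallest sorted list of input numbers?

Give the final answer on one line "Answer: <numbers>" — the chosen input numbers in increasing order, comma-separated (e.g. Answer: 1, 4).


input #1 (a=1, d=7, w=5): covers B1=T, B3=T, B4=T, B4=F, B5=F, B6=S, B7=T
input #2 (a=2, d=7, w=4): covers B1=T, B3=T, B4=T, B4=F, B5=F, B6=S, B7=T
input #3 (a=0, d=7, w=8): covers B1=F, B2=T, B3=F, B4=T, B4=F, B5=F, B6=S, B7=T
input #4 (a=4, d=8, w=8): covers B1=F, B2=T, B3=T, B4=T, B4=F, B5=F, B6=S, B7=F
input #5 (a=2, d=8, w=8): covers B1=T, B3=T, B4=T, B4=F, B5=F, B6=S, B7=T
input #6 (a=0, d=8, w=8): covers B1=F, B2=T, B3=F, B4=T, B4=F, B5=F, B6=S, B7=T
input #7 (a=2, d=8, w=6): covers B1=F, B2=T, B3=F, B4=T, B4=F, B5=F, B6=S, B7=T
pool-wide coverage (11 outcomes): B1=T, B1=F, B2=T, B3=T, B3=F, B4=T, B4=F, B5=F, B6=S, B7=T, B7=F
size 1 is not enough: best union over all size-1 subsets is 8/11
size 2 is not enough: best union over all size-2 subsets is 10/11
inputs {1, 3, 4} (size 3) cover everything; no size-3 subset with a lexicographically smaller index list covers all 11
Answer: 1, 3, 4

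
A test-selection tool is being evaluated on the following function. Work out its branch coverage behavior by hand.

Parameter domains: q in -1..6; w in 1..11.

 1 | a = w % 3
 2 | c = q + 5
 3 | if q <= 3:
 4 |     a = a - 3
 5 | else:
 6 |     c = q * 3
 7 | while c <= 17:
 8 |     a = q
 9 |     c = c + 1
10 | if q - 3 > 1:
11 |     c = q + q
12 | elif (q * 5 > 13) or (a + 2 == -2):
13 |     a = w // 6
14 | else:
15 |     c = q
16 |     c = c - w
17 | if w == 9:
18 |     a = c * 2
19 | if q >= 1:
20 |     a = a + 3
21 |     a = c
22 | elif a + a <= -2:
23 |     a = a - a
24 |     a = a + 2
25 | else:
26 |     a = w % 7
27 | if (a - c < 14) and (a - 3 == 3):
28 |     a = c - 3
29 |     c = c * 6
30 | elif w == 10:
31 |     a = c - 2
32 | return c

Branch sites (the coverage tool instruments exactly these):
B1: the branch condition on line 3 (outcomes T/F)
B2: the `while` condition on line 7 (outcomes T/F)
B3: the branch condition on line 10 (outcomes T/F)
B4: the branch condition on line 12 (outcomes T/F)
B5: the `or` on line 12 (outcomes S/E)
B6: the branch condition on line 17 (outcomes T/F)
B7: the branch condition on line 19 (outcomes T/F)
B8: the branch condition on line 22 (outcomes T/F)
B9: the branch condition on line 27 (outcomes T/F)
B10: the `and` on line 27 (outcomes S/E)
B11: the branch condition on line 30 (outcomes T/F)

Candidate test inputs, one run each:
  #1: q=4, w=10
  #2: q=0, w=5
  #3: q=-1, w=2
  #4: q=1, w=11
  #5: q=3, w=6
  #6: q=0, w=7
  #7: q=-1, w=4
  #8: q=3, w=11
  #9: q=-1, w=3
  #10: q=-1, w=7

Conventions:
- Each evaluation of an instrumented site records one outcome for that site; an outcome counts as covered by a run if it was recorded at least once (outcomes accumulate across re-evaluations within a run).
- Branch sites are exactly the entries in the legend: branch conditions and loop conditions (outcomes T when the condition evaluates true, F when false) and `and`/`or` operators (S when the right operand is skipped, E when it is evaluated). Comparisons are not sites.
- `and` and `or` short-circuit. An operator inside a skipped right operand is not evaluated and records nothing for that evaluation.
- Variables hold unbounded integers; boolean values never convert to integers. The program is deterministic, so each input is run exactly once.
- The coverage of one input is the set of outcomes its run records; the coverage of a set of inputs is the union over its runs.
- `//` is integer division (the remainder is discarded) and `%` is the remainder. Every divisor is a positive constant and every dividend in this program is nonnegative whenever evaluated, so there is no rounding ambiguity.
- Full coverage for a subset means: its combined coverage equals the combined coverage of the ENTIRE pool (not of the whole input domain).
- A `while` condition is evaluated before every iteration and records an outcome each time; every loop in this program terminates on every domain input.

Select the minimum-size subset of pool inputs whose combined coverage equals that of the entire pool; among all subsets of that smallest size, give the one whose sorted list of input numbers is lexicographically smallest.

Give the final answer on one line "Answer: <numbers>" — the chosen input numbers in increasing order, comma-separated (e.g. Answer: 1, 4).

input #1 (q=4, w=10): covers B1=F, B2=T, B2=F, B3=F, B4=T, B5=S, B6=F, B7=T, B9=F, B10=E, B11=T
input #2 (q=0, w=5): covers B1=T, B2=T, B2=F, B3=F, B4=F, B5=E, B6=F, B7=F, B8=F, B9=F, B10=E, B11=F
input #3 (q=-1, w=2): covers B1=T, B2=T, B2=F, B3=F, B4=F, B5=E, B6=F, B7=F, B8=T, B9=F, B10=E, B11=F
input #4 (q=1, w=11): covers B1=T, B2=T, B2=F, B3=F, B4=F, B5=E, B6=F, B7=T, B9=F, B10=E, B11=F
input #5 (q=3, w=6): covers B1=T, B2=T, B2=F, B3=F, B4=T, B5=S, B6=F, B7=T, B9=F, B10=E, B11=F
input #6 (q=0, w=7): covers B1=T, B2=T, B2=F, B3=F, B4=F, B5=E, B6=F, B7=F, B8=F, B9=F, B10=E, B11=F
input #7 (q=-1, w=4): covers B1=T, B2=T, B2=F, B3=F, B4=F, B5=E, B6=F, B7=F, B8=T, B9=F, B10=E, B11=F
input #8 (q=3, w=11): covers B1=T, B2=T, B2=F, B3=F, B4=T, B5=S, B6=F, B7=T, B9=F, B10=E, B11=F
input #9 (q=-1, w=3): covers B1=T, B2=T, B2=F, B3=F, B4=F, B5=E, B6=F, B7=F, B8=T, B9=F, B10=E, B11=F
input #10 (q=-1, w=7): covers B1=T, B2=T, B2=F, B3=F, B4=F, B5=E, B6=F, B7=F, B8=T, B9=F, B10=E, B11=F
pool-wide coverage (18 outcomes): B1=T, B1=F, B2=T, B2=F, B3=F, B4=T, B4=F, B5=S, B5=E, B6=F, B7=T, B7=F, B8=T, B8=F, B9=F, B10=E, B11=T, B11=F
no size-1 subset reaches all 18 outcomes (best union: 12/18)
no size-2 subset reaches all 18 outcomes (best union: 17/18)
size 3: inputs {1, 2, 3} cover all 18 outcomes, and no lexicographically smaller subset of this size does

Answer: 1, 2, 3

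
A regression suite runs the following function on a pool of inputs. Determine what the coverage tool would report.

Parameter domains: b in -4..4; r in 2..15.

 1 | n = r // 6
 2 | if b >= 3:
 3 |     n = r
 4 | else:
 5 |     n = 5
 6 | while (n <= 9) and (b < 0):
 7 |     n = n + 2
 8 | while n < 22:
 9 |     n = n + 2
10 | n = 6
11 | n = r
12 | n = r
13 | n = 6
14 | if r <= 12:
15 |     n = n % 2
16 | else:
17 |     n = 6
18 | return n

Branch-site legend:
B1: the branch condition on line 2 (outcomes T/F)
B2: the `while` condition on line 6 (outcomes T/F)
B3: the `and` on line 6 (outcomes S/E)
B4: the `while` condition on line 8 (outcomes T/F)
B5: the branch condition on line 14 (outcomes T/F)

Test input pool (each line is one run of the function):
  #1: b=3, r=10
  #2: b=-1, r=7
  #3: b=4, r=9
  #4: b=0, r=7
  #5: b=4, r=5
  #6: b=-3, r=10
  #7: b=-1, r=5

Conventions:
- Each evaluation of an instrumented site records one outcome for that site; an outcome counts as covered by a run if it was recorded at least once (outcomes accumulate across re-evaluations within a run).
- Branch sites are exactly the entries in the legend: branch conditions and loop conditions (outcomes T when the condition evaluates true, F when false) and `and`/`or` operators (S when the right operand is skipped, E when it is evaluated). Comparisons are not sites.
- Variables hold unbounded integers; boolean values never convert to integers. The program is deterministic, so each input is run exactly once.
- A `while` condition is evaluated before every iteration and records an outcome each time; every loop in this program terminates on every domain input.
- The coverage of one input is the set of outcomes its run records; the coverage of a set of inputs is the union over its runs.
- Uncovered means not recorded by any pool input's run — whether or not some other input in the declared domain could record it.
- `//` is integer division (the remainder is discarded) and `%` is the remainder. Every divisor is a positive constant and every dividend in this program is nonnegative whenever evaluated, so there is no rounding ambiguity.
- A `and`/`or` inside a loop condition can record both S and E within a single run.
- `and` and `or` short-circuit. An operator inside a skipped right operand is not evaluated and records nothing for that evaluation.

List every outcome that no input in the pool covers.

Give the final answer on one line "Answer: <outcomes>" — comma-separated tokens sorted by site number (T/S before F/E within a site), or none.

#1 (b=3, r=10) -> B1->T, B3->S, B2->F, B4->T, B4->T, B4->T, B4->T, B4->T, B4->T, B4->F, B5->T; covered: B1=T, B2=F, B3=S, B4=T, B4=F, B5=T
#2 (b=-1, r=7) -> B1->F, B3->E, B2->T, B3->E, B2->T, B3->E, B2->T, B3->S, B2->F, B4->T, B4->T, B4->T, B4->T, B4->T, ...; covered: B1=F, B2=T, B2=F, B3=S, B3=E, B4=T, B4=F, B5=T
#3 (b=4, r=9) -> B1->T, B3->E, B2->F, B4->T, B4->T, B4->T, B4->T, B4->T, B4->T, B4->T, B4->F, B5->T; covered: B1=T, B2=F, B3=E, B4=T, B4=F, B5=T
#4 (b=0, r=7) -> B1->F, B3->E, B2->F, B4->T, B4->T, B4->T, B4->T, B4->T, B4->T, B4->T, B4->T, B4->T, B4->F, B5->T; covered: B1=F, B2=F, B3=E, B4=T, B4=F, B5=T
#5 (b=4, r=5) -> B1->T, B3->E, B2->F, B4->T, B4->T, B4->T, B4->T, B4->T, B4->T, B4->T, B4->T, B4->T, B4->F, B5->T; covered: B1=T, B2=F, B3=E, B4=T, B4=F, B5=T
#6 (b=-3, r=10) -> B1->F, B3->E, B2->T, B3->E, B2->T, B3->E, B2->T, B3->S, B2->F, B4->T, B4->T, B4->T, B4->T, B4->T, ...; covered: B1=F, B2=T, B2=F, B3=S, B3=E, B4=T, B4=F, B5=T
#7 (b=-1, r=5) -> B1->F, B3->E, B2->T, B3->E, B2->T, B3->E, B2->T, B3->S, B2->F, B4->T, B4->T, B4->T, B4->T, B4->T, ...; covered: B1=F, B2=T, B2=F, B3=S, B3=E, B4=T, B4=F, B5=T
union over the pool: B1=T, B1=F, B2=T, B2=F, B3=S, B3=E, B4=T, B4=F, B5=T
uncovered (1 of 10): B5=F

Answer: B5=F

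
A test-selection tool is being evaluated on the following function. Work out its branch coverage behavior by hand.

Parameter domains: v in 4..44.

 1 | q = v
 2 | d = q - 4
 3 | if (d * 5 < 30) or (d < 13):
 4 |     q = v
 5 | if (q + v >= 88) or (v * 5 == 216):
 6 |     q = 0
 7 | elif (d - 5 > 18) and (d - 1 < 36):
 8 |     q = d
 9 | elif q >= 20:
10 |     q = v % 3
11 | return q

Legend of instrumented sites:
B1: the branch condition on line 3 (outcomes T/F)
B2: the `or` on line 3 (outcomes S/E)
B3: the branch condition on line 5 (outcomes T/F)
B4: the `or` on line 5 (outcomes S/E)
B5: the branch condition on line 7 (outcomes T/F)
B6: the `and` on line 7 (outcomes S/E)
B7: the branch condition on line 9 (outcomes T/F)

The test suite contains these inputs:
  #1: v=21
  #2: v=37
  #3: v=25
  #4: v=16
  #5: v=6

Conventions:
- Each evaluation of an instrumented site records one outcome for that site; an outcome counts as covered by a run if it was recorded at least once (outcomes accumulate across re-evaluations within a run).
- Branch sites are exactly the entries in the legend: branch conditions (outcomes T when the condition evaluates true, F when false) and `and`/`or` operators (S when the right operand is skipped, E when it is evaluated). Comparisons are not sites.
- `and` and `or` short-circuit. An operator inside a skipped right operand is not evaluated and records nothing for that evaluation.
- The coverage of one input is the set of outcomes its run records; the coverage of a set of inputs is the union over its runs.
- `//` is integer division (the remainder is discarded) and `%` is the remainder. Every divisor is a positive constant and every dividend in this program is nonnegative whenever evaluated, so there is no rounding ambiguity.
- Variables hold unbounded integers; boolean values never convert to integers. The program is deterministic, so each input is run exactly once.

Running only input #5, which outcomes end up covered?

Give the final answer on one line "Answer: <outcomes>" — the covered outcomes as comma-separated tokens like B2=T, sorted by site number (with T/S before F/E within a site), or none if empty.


Running input #5 (v=6), event by event:
  B2->S, B1->T, B4->E, B3->F, B6->S, B5->F, B7->F
as a set, this run covers: B1=T, B2=S, B3=F, B4=E, B5=F, B6=S, B7=F
Answer: B1=T, B2=S, B3=F, B4=E, B5=F, B6=S, B7=F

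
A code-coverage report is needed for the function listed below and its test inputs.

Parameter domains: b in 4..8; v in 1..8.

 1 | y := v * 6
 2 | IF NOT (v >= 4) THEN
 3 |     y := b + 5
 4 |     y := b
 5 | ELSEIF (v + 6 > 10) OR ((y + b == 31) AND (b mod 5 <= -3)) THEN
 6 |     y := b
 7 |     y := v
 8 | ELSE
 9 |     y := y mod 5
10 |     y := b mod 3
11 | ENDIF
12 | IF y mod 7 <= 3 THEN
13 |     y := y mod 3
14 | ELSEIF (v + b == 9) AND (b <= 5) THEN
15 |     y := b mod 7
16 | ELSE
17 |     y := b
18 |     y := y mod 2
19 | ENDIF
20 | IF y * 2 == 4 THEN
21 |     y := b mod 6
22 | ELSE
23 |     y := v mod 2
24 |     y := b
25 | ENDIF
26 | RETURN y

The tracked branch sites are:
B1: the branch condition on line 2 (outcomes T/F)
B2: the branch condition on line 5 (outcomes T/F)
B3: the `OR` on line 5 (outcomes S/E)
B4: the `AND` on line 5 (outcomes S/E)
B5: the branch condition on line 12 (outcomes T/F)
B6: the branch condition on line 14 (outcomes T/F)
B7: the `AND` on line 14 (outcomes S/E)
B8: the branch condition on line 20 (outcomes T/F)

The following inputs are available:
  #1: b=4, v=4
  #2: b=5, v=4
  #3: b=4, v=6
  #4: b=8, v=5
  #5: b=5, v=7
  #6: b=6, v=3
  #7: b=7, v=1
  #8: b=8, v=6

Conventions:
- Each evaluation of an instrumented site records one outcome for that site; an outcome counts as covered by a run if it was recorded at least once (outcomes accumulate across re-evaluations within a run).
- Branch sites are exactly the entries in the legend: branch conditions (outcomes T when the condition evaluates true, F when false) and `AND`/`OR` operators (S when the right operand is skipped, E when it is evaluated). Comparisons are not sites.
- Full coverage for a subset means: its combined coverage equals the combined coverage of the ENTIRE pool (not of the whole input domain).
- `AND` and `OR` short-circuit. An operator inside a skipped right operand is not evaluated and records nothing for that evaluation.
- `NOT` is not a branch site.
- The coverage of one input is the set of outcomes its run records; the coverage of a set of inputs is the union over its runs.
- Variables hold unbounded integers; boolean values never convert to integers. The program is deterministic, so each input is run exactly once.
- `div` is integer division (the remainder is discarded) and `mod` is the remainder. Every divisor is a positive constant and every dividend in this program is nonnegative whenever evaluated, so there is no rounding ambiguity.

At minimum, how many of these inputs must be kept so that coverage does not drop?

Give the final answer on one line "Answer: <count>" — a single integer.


#1 (b=4, v=4) -> B1->F, B3->E, B4->S, B2->F, B5->T, B8->F; covered: B1=F, B2=F, B3=E, B4=S, B5=T, B8=F
#2 (b=5, v=4) -> B1->F, B3->E, B4->S, B2->F, B5->T, B8->T; covered: B1=F, B2=F, B3=E, B4=S, B5=T, B8=T
#3 (b=4, v=6) -> B1->F, B3->S, B2->T, B5->F, B7->S, B6->F, B8->F; covered: B1=F, B2=T, B3=S, B5=F, B6=F, B7=S, B8=F
#4 (b=8, v=5) -> B1->F, B3->S, B2->T, B5->F, B7->S, B6->F, B8->F; covered: B1=F, B2=T, B3=S, B5=F, B6=F, B7=S, B8=F
#5 (b=5, v=7) -> B1->F, B3->S, B2->T, B5->T, B8->F; covered: B1=F, B2=T, B3=S, B5=T, B8=F
#6 (b=6, v=3) -> B1->T, B5->F, B7->E, B6->F, B8->F; covered: B1=T, B5=F, B6=F, B7=E, B8=F
#7 (b=7, v=1) -> B1->T, B5->T, B8->F; covered: B1=T, B5=T, B8=F
#8 (b=8, v=6) -> B1->F, B3->S, B2->T, B5->F, B7->S, B6->F, B8->F; covered: B1=F, B2=T, B3=S, B5=F, B6=F, B7=S, B8=F
together the pool reaches 14 outcomes: B1=T, B1=F, B2=T, B2=F, B3=S, B3=E, B4=S, B5=T, B5=F, B6=F, B7=S, B7=E, B8=T, B8=F
checked all size-1 subsets: none covers 14 outcomes (max 7/14)
checked all size-2 subsets: none covers 14 outcomes (max 12/14)
inputs {2, 3, 6} (size 3) cover everything; no size-3 subset with a lexicographically smaller index list covers all 14
Answer: 3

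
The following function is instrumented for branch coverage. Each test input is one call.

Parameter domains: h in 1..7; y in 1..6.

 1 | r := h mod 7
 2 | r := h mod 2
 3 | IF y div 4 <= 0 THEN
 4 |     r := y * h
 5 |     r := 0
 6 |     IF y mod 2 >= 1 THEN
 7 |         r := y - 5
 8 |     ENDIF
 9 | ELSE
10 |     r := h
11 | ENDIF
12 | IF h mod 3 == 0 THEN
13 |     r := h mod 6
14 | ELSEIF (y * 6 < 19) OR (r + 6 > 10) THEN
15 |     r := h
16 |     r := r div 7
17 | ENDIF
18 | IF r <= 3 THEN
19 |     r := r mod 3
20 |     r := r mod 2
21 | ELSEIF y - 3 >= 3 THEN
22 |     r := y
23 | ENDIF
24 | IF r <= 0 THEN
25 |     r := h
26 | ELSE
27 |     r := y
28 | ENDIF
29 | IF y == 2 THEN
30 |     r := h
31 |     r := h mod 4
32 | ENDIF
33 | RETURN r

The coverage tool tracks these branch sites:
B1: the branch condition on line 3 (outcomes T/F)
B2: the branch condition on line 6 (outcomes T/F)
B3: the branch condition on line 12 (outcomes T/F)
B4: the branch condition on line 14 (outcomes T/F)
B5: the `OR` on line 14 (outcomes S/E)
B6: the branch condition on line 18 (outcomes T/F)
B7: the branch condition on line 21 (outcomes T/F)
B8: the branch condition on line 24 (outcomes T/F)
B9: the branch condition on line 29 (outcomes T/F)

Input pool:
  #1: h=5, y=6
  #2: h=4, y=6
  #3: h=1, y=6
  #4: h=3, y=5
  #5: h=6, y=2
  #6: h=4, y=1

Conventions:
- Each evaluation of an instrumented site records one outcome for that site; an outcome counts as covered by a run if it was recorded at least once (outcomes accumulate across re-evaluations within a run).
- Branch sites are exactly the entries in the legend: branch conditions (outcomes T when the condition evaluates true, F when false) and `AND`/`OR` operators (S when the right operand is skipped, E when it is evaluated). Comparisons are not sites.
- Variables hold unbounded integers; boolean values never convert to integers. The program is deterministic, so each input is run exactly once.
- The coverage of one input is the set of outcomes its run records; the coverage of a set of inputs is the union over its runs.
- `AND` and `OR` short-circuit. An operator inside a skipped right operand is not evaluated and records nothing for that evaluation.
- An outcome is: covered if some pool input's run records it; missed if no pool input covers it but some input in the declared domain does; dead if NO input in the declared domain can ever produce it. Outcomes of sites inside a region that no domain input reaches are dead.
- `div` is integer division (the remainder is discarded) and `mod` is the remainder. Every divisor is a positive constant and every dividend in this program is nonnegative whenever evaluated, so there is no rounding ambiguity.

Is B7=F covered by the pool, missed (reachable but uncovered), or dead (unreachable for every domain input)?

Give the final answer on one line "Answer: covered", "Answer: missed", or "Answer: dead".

no pool input records B7=F
but domain input (h=4, y=4) does record it -> reachable, so missed

Answer: missed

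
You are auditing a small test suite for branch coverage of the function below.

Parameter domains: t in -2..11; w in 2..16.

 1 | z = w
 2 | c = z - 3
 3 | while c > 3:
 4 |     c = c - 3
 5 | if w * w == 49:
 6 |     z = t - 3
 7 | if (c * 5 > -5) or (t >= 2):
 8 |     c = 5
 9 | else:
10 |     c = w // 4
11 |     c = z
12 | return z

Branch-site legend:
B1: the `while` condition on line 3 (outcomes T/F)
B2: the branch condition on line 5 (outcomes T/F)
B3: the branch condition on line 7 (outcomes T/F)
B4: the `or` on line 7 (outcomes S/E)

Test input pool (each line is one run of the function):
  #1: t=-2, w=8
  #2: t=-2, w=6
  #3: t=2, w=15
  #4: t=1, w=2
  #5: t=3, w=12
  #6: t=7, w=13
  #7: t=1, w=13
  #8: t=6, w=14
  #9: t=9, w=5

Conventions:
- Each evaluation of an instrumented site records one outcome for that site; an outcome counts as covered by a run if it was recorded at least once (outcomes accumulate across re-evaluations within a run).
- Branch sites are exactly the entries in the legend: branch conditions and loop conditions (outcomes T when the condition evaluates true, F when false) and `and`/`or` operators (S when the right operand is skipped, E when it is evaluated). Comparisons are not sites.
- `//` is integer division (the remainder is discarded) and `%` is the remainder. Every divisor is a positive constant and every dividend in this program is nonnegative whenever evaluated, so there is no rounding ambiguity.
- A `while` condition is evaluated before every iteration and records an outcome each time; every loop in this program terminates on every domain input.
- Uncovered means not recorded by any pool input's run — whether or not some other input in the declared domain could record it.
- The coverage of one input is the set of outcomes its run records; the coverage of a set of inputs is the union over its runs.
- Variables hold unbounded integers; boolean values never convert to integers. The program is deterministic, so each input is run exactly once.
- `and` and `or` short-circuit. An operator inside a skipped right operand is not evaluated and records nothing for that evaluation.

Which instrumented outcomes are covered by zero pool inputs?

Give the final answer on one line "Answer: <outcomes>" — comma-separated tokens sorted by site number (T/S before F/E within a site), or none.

input #1, t=-2, w=8: outcomes B1=T, B1=F, B2=F, B3=T, B4=S
input #2, t=-2, w=6: outcomes B1=F, B2=F, B3=T, B4=S
input #3, t=2, w=15: outcomes B1=T, B1=F, B2=F, B3=T, B4=S
input #4, t=1, w=2: outcomes B1=F, B2=F, B3=F, B4=E
input #5, t=3, w=12: outcomes B1=T, B1=F, B2=F, B3=T, B4=S
input #6, t=7, w=13: outcomes B1=T, B1=F, B2=F, B3=T, B4=S
input #7, t=1, w=13: outcomes B1=T, B1=F, B2=F, B3=T, B4=S
input #8, t=6, w=14: outcomes B1=T, B1=F, B2=F, B3=T, B4=S
input #9, t=9, w=5: outcomes B1=F, B2=F, B3=T, B4=S
union over the pool: B1=T, B1=F, B2=F, B3=T, B3=F, B4=S, B4=E
uncovered (1 of 8): B2=T

Answer: B2=T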